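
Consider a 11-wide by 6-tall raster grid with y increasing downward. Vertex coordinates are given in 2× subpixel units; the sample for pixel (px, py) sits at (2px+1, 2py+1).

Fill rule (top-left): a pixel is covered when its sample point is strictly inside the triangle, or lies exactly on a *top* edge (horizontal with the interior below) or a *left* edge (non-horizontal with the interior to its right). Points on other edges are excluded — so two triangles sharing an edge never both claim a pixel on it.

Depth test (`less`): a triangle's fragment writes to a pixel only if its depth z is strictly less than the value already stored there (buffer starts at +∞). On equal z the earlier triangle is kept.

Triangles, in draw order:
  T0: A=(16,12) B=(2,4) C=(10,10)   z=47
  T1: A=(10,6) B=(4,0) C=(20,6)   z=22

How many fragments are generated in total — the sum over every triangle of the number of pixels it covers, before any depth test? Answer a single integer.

T0:
  2·area = 20  (B↔C swapped to make it positive)
  edge (16, 12)→(10, 10): d=(-6,-2) top-left  bias=+0
  edge (10, 10)→(2, 4): d=(-8,-6) top-left  bias=+0
  edge (2, 4)→(16, 12): d=(14,8) right/bottom  bias=-1
    (0,3)@(1, 7): e=[0,-30,50] → .  [on edge]
    (3,3)@(7, 7): e=[12,6,2] → X
    (4,3)@(9, 7): e=[16,18,-14] → .
    (3,4)@(7, 9): e=[0,-10,30] → .  [on edge]
    (4,4)@(9, 9): e=[4,2,14] → X
    (5,4)@(11, 9): e=[8,14,-2] → .
    (4,5)@(9, 11): e=[-8,-14,42] → .
    (6,5)@(13, 11): e=[0,10,10] → X  [on edge]
    (7,5)@(15, 11): e=[4,22,-6] → .
  covered (3 px):
    . . . . . . . . . . .
    . . . . . . . . . . .
    . . . . . . . . . . .
    . . . X . . . . . . .
    . . . . X . . . . . .
    . . . . . . X . . . .
T1:
  2·area = 60
  edge (10, 6)→(4, 0): d=(-6,-6) top-left  bias=+0
  edge (4, 0)→(20, 6): d=(16,6) right/bottom  bias=-1
  edge (20, 6)→(10, 6): d=(-10,0) right/bottom  bias=-1
    (2,0)@(5, 1): e=[0,10,50] → X  [on edge]
    (3,0)@(7, 1): e=[12,-2,50] → .
    (2,1)@(5, 3): e=[-12,42,30] → .
    (3,1)@(7, 3): e=[0,30,30] → X  [on edge]
    (4,1)@(9, 3): e=[12,18,30] → X
    (5,1)@(11, 3): e=[24,6,30] → X
    (6,1)@(13, 3): e=[36,-6,30] → .
    (3,2)@(7, 5): e=[-12,62,10] → .
    (4,2)@(9, 5): e=[0,50,10] → X  [on edge]
    (6,2)@(13, 5): e=[24,26,10] → X
    (7,2)@(15, 5): e=[36,14,10] → X
    (8,2)@(17, 5): e=[48,2,10] → X
    (5,3)@(11, 7): e=[0,70,-10] → .  [on edge]
    (6,4)@(13, 9): e=[0,90,-30] → .  [on edge]
    (7,5)@(15, 11): e=[0,110,-50] → .  [on edge]
  covered (9 px):
    . . X . . . . . . . .
    . . . X X X . . . . .
    . . . . X X X X X . .
    . . . . . . . . . . .
    . . . . . . . . . . .
    . . . . . . . . . . .

Answer: 12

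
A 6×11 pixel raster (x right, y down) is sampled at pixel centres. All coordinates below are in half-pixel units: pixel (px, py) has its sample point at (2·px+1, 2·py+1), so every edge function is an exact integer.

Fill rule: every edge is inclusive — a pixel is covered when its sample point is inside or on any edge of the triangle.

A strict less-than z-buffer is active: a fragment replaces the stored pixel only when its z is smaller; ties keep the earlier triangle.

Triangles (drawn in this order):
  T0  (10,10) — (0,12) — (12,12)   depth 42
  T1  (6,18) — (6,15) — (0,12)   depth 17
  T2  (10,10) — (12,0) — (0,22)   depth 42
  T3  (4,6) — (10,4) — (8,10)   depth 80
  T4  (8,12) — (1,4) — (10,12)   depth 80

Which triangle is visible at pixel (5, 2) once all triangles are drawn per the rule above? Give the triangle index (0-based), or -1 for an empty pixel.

T0:
  2·area = 24  (B↔C swapped to make it positive)
  edge (10, 10)→(12, 12): d=(2,2) inclusive
  edge (12, 12)→(0, 12): d=(-12,0) inclusive
  edge (0, 12)→(10, 10): d=(10,-2) inclusive
    (0,0)@(1, 1): e=[0,132,-108] → ·  [on edge]
    (1,1)@(3, 3): e=[0,108,-84] → ·  [on edge]
    (2,2)@(5, 5): e=[0,84,-60] → ·  [on edge]
    (3,3)@(7, 7): e=[0,60,-36] → ·  [on edge]
    (4,4)@(9, 9): e=[0,36,-12] → ·  [on edge]
    (2,5)@(5, 11): e=[12,12,0] → #  [on edge]
    (3,5)@(7, 11): e=[8,12,4] → #
    (4,5)@(9, 11): e=[4,12,8] → #
    (5,5)@(11, 11): e=[0,12,12] → #  [on edge]
    (2,6)@(5, 13): e=[16,-12,20] → ·
    (3,6)@(7, 13): e=[12,-12,24] → ·
    (4,6)@(9, 13): e=[8,-12,28] → ·
  covered (4 px):
    · · · · · ·
    · · · · · ·
    · · · · · ·
    · · · · · ·
    · · · · · ·
    · · # # # #
    · · · · · ·
    · · · · · ·
    · · · · · ·
    · · · · · ·
    · · · · · ·
T1:
  2·area = 18  (B↔C swapped to make it positive)
  edge (6, 18)→(0, 12): d=(-6,-6) inclusive
  edge (0, 12)→(6, 15): d=(6,3) inclusive
  edge (6, 15)→(6, 18): d=(0,3) inclusive
    (0,6)@(1, 13): e=[0,3,15] → #  [on edge]
    (1,6)@(3, 13): e=[12,-3,9] → ·
    (0,7)@(1, 15): e=[-12,15,15] → ·
    (1,7)@(3, 15): e=[0,9,9] → #  [on edge]
    (2,7)@(5, 15): e=[12,3,3] → #
    (3,7)@(7, 15): e=[24,-3,-3] → ·
    (1,8)@(3, 17): e=[-12,21,9] → ·
    (2,8)@(5, 17): e=[0,15,3] → #  [on edge]
    (3,8)@(7, 17): e=[12,9,-3] → ·
    (2,9)@(5, 19): e=[-12,27,3] → ·
    (3,9)@(7, 19): e=[0,21,-3] → ·  [on edge]
    (4,10)@(9, 21): e=[0,27,-9] → ·  [on edge]
  covered (4 px):
    · · · · · ·
    · · · · · ·
    · · · · · ·
    · · · · · ·
    · · · · · ·
    · · · · · ·
    # · · · · ·
    · # # · · ·
    · · # · · ·
    · · · · · ·
    · · · · · ·
T2:
  2·area = 76  (B↔C swapped to make it positive)
  edge (10, 10)→(0, 22): d=(-10,12) inclusive
  edge (0, 22)→(12, 0): d=(12,-22) inclusive
  edge (12, 0)→(10, 10): d=(-2,10) inclusive
    (5,1)@(11, 3): e=[58,14,4] → #
    (5,2)@(11, 5): e=[38,38,0] → #  [on edge]
    (4,3)@(9, 7): e=[42,18,16] → #
    (5,3)@(11, 7): e=[18,62,-4] → ·
    (4,4)@(9, 9): e=[22,42,12] → #
    (5,4)@(11, 9): e=[-2,86,-8] → ·
    (3,5)@(7, 11): e=[26,22,28] → #
    (5,5)@(11, 11): e=[-22,110,-12] → ·
    (2,6)@(5, 13): e=[30,2,44] → #
    (4,6)@(9, 13): e=[-18,90,4] → ·
    (2,7)@(5, 15): e=[10,26,40] → #
    (3,7)@(7, 15): e=[-14,70,20] → ·
    (4,7)@(9, 15): e=[-38,114,0] → ·  [on edge]
  covered (10 px):
    · · · · · ·
    · · · · · #
    · · · · · #
    · · · · # ·
    · · · · # ·
    · · · # # ·
    · · # # · ·
    · · # · · ·
    · # · · · ·
    · · · · · ·
    · · · · · ·
T3:
  2·area = 32
  edge (4, 6)→(10, 4): d=(6,-2) inclusive
  edge (10, 4)→(8, 10): d=(-2,6) inclusive
  edge (8, 10)→(4, 6): d=(-4,-4) inclusive
    (5,0)@(11, 1): e=[-16,0,48] → ·  [on edge]
    (0,1)@(1, 3): e=[-24,56,0] → ·  [on edge]
    (1,2)@(3, 5): e=[-8,40,0] → ·  [on edge]
    (3,2)@(7, 5): e=[0,16,16] → #  [on edge]
    (4,2)@(9, 5): e=[4,4,24] → #
    (5,2)@(11, 5): e=[8,-8,32] → ·
    (0,3)@(1, 7): e=[0,48,-16] → ·  [on edge]
    (2,3)@(5, 7): e=[8,24,0] → #  [on edge]
    (4,3)@(9, 7): e=[16,0,16] → #  [on edge]
    (5,3)@(11, 7): e=[20,-12,24] → ·
    (2,4)@(5, 9): e=[20,20,-8] → ·
    (3,4)@(7, 9): e=[24,8,0] → #  [on edge]
    (4,5)@(9, 11): e=[40,-8,0] → ·  [on edge]
    (3,6)@(7, 13): e=[48,0,-16] → ·  [on edge]
    (5,6)@(11, 13): e=[56,-24,0] → ·  [on edge]
    (2,9)@(5, 19): e=[80,0,-48] → ·  [on edge]
  covered (6 px):
    · · · · · ·
    · · · · · ·
    · · · # # ·
    · · # # # ·
    · · · # · ·
    · · · · · ·
    · · · · · ·
    · · · · · ·
    · · · · · ·
    · · · · · ·
    · · · · · ·
T4:
  2·area = 16
  edge (8, 12)→(1, 4): d=(-7,-8) inclusive
  edge (1, 4)→(10, 12): d=(9,8) inclusive
  edge (10, 12)→(8, 12): d=(-2,0) inclusive
  covered (0 px):
    · · · · · ·
    · · · · · ·
    · · · · · ·
    · · · · · ·
    · · · · · ·
    · · · · · ·
    · · · · · ·
    · · · · · ·
    · · · · · ·
    · · · · · ·
    · · · · · ·

Z-buffer (winner per pixel, '.' = empty):
  . . . . . .
  . . . . . 2
  . . . 3 3 2
  . . 3 3 2 .
  . . . 3 2 .
  . . 0 0 0 0
  1 . 2 2 . .
  . 1 1 . . .
  . 2 1 . . .
  . . . . . .
  . . . . . .

Answer: 2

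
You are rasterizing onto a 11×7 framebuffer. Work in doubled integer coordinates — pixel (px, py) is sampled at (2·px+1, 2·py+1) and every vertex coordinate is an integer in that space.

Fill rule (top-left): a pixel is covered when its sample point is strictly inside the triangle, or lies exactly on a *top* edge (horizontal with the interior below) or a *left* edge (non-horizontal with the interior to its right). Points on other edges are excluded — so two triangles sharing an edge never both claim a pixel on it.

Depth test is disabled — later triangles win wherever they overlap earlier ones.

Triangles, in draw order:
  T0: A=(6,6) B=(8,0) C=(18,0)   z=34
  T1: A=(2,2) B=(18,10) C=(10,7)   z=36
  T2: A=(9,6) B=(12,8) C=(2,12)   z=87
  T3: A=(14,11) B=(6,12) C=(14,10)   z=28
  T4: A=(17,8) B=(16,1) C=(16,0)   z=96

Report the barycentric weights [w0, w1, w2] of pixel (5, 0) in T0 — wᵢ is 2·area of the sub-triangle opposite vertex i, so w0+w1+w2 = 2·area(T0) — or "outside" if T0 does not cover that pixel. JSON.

T0:
  2·area = 60
  edge (6, 6)→(8, 0): d=(2,-6) top-left  bias=+0
  edge (8, 0)→(18, 0): d=(10,0) top-left  bias=+0
  edge (18, 0)→(6, 6): d=(-12,6) right/bottom  bias=-1
    (4,0)@(9, 1): e=[8,10,42] → █
    (5,0)@(11, 1): e=[20,10,30] → █
    (6,0)@(13, 1): e=[32,10,18] → █
    (7,0)@(15, 1): e=[44,10,6] → █
    (8,0)@(17, 1): e=[56,10,-6] → ·
    (3,1)@(7, 3): e=[0,30,30] → █  [on edge]
    (6,1)@(13, 3): e=[36,30,-6] → ·
    (7,1)@(15, 3): e=[48,30,-18] → ·
    (3,2)@(7, 5): e=[4,50,6] → █
    (4,2)@(9, 5): e=[16,50,-6] → ·
    (5,2)@(11, 5): e=[28,50,-18] → ·
    (3,3)@(7, 7): e=[8,70,-18] → ·
    (2,4)@(5, 9): e=[0,90,-30] → ·  [on edge]
  covered (8 px):
    · · · · █ █ █ █ · · ·
    · · · █ █ █ · · · · ·
    · · · █ · · · · · · ·
    · · · · · · · · · · ·
    · · · · · · · · · · ·
    · · · · · · · · · · ·
    · · · · · · · · · · ·
T1:
  2·area = 16
  edge (2, 2)→(18, 10): d=(16,8) right/bottom  bias=-1
  edge (18, 10)→(10, 7): d=(-8,-3) top-left  bias=+0
  edge (10, 7)→(2, 2): d=(-8,-5) top-left  bias=+0
    (3,2)@(7, 5): e=[8,7,1] → █
    (4,2)@(9, 5): e=[-8,13,11] → ·
    (3,3)@(7, 7): e=[40,-9,-15] → ·
    (5,3)@(11, 7): e=[8,3,5] → █
    (6,3)@(13, 7): e=[-8,9,15] → ·
    (5,4)@(11, 9): e=[40,-13,-11] → ·
  covered (2 px):
    · · · · · · · · · · ·
    · · · · · · · · · · ·
    · · · █ · · · · · · ·
    · · · · · █ · · · · ·
    · · · · · · · · · · ·
    · · · · · · · · · · ·
    · · · · · · · · · · ·
T2:
  2·area = 32
  edge (9, 6)→(12, 8): d=(3,2) right/bottom  bias=-1
  edge (12, 8)→(2, 12): d=(-10,4) right/bottom  bias=-1
  edge (2, 12)→(9, 6): d=(7,-6) top-left  bias=+0
    (4,3)@(9, 7): e=[3,22,7] → █
    (5,3)@(11, 7): e=[-1,14,19] → ·
    (3,4)@(7, 9): e=[13,10,9] → █
    (5,4)@(11, 9): e=[5,-6,33] → ·
    (3,5)@(7, 11): e=[19,-10,23] → ·
    (4,5)@(9, 11): e=[15,-18,35] → ·
  covered (3 px):
    · · · · · · · · · · ·
    · · · · · · · · · · ·
    · · · · · · · · · · ·
    · · · · █ · · · · · ·
    · · · █ █ · · · · · ·
    · · · · · · · · · · ·
    · · · · · · · · · · ·
T3:
  2·area = 8
  edge (14, 11)→(6, 12): d=(-8,1) right/bottom  bias=-1
  edge (6, 12)→(14, 10): d=(8,-2) top-left  bias=+0
  edge (14, 10)→(14, 11): d=(0,1) right/bottom  bias=-1
    (5,5)@(11, 11): e=[3,2,3] → █
    (6,5)@(13, 11): e=[1,6,1] → █
    (7,5)@(15, 11): e=[-1,10,-1] → ·
    (5,6)@(11, 13): e=[-13,18,3] → ·
    (6,6)@(13, 13): e=[-15,22,1] → ·
  covered (2 px):
    · · · · · · · · · · ·
    · · · · · · · · · · ·
    · · · · · · · · · · ·
    · · · · · · · · · · ·
    · · · · · · · · · · ·
    · · · · · █ █ · · · ·
    · · · · · · · · · · ·
T4:
  2·area = 1
  edge (17, 8)→(16, 1): d=(-1,-7) top-left  bias=+0
  edge (16, 1)→(16, 0): d=(0,-1) top-left  bias=+0
  edge (16, 0)→(17, 8): d=(1,8) right/bottom  bias=-1
  covered (0 px):
    · · · · · · · · · · ·
    · · · · · · · · · · ·
    · · · · · · · · · · ·
    · · · · · · · · · · ·
    · · · · · · · · · · ·
    · · · · · · · · · · ·
    · · · · · · · · · · ·

Result: [10,30,20]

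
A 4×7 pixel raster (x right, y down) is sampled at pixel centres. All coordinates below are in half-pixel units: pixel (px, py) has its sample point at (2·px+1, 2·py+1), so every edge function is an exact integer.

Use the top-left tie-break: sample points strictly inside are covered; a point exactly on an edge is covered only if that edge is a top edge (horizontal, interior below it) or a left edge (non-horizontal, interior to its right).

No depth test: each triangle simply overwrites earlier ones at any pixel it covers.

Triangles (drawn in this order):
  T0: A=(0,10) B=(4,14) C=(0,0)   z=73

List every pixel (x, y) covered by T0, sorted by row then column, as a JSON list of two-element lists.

T0:
  2·area = 40  (B↔C swapped to make it positive)
  edge (0, 10)→(0, 0): d=(0,-10) top-left  bias=+0
  edge (0, 0)→(4, 14): d=(4,14) right/bottom  bias=-1
  edge (4, 14)→(0, 10): d=(-4,-4) top-left  bias=+0
    (0,2)@(1, 5): e=[10,6,24] → X
    (1,2)@(3, 5): e=[30,-22,32] → .
    (0,3)@(1, 7): e=[10,14,16] → X
    (1,3)@(3, 7): e=[30,-14,24] → .
    (0,4)@(1, 9): e=[10,22,8] → X
    (1,4)@(3, 9): e=[30,-6,16] → .
    (0,5)@(1, 11): e=[10,30,0] → X  [on edge]
    (1,5)@(3, 11): e=[30,2,8] → X
    (2,5)@(5, 11): e=[50,-26,16] → .
    (0,6)@(1, 13): e=[10,38,-8] → .
    (1,6)@(3, 13): e=[30,10,0] → X  [on edge]
    (2,6)@(5, 13): e=[50,-18,8] → .
  covered (6 px):
    . . . .
    . . . .
    X . . .
    X . . .
    X . . .
    X X . .
    . X . .

Final: [[0,2],[0,3],[0,4],[0,5],[1,5],[1,6]]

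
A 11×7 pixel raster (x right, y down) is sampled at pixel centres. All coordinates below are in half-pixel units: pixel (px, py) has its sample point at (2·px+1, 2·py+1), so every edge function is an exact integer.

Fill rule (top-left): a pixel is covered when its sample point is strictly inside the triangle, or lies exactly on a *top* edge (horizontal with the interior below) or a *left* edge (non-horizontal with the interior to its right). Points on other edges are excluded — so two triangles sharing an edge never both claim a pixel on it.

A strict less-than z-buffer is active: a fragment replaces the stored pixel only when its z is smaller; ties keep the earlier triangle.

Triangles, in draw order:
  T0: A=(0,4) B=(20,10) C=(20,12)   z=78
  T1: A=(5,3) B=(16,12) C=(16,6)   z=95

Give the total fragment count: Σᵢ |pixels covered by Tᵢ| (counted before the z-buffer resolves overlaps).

T0:
  2·area = 40
  edge (0, 4)→(20, 10): d=(20,6) right/bottom  bias=-1
  edge (20, 10)→(20, 12): d=(0,2) right/bottom  bias=-1
  edge (20, 12)→(0, 4): d=(-20,-8) top-left  bias=+0
    (1,2)@(3, 5): e=[2,34,4] → #
    (2,2)@(5, 5): e=[-10,30,20] → ·
    (1,3)@(3, 7): e=[42,34,-36] → ·
    (4,3)@(9, 7): e=[6,22,12] → #
    (5,3)@(11, 7): e=[-6,18,28] → ·
    (4,4)@(9, 9): e=[46,22,-28] → ·
    (6,4)@(13, 9): e=[22,14,4] → #
    (7,4)@(15, 9): e=[10,10,20] → #
    (8,4)@(17, 9): e=[-2,6,36] → ·
    (6,5)@(13, 11): e=[62,14,-36] → ·
    (7,5)@(15, 11): e=[50,10,-20] → ·
    (9,5)@(19, 11): e=[26,2,12] → #
  covered (5 px):
    · · · · · · · · · · ·
    · · · · · · · · · · ·
    · # · · · · · · · · ·
    · · · · # · · · · · ·
    · · · · · · # # · · ·
    · · · · · · · · · # ·
    · · · · · · · · · · ·
T1:
  2·area = 66  (B↔C swapped to make it positive)
  edge (5, 3)→(16, 6): d=(11,3) right/bottom  bias=-1
  edge (16, 6)→(16, 12): d=(0,6) right/bottom  bias=-1
  edge (16, 12)→(5, 3): d=(-11,-9) top-left  bias=+0
    (2,1)@(5, 3): e=[0,66,0] → ·  [on edge]
    (4,2)@(9, 5): e=[10,42,14] → #
    (5,2)@(11, 5): e=[4,30,32] → #
    (6,2)@(13, 5): e=[-2,18,50] → ·
    (4,3)@(9, 7): e=[32,42,-8] → ·
    (5,3)@(11, 7): e=[26,30,10] → #
    (6,3)@(13, 7): e=[20,18,28] → #
    (7,3)@(15, 7): e=[14,6,46] → #
    (8,3)@(17, 7): e=[8,-6,64] → ·
    (5,4)@(11, 9): e=[48,30,-12] → ·
    (6,4)@(13, 9): e=[42,18,6] → #
    (8,4)@(17, 9): e=[30,-6,42] → ·
  covered (8 px):
    · · · · · · · · · · ·
    · · · · · · · · · · ·
    · · · · # # · · · · ·
    · · · · · # # # · · ·
    · · · · · · # # · · ·
    · · · · · · · # · · ·
    · · · · · · · · · · ·

Result: 13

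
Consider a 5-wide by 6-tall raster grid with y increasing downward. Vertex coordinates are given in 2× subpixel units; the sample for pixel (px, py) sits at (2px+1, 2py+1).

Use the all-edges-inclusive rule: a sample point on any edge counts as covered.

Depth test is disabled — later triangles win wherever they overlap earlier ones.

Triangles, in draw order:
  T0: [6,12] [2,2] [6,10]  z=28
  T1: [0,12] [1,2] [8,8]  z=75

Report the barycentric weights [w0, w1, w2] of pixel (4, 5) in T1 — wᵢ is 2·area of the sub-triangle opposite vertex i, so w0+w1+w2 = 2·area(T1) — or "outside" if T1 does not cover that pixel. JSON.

T0:
  2·area = 8
  edge (6, 12)→(2, 2): d=(-4,-10) inclusive
  edge (2, 2)→(6, 10): d=(4,8) inclusive
  edge (6, 10)→(6, 12): d=(0,2) inclusive
    (2,4)@(5, 9): e=[2,4,2] → #
    (3,4)@(7, 9): e=[22,-12,-2] → ·
    (2,5)@(5, 11): e=[-6,12,2] → ·
  covered (1 px):
    · · · · ·
    · · · · ·
    · · · · ·
    · · · · ·
    · · # · ·
    · · · · ·
T1:
  2·area = 76
  edge (0, 12)→(1, 2): d=(1,-10) inclusive
  edge (1, 2)→(8, 8): d=(7,6) inclusive
  edge (8, 8)→(0, 12): d=(-8,4) inclusive
    (0,1)@(1, 3): e=[1,7,68] → #
    (1,1)@(3, 3): e=[21,-5,60] → ·
    (0,2)@(1, 5): e=[3,21,52] → #
    (1,2)@(3, 5): e=[23,9,44] → #
    (2,2)@(5, 5): e=[43,-3,36] → ·
    (0,3)@(1, 7): e=[5,35,36] → #
    (2,3)@(5, 7): e=[45,11,20] → #
    (3,3)@(7, 7): e=[65,-1,12] → ·
    (0,4)@(1, 9): e=[7,49,20] → #
    (3,4)@(7, 9): e=[67,13,-4] → ·
    (0,5)@(1, 11): e=[9,63,4] → #
    (1,5)@(3, 11): e=[29,51,-4] → ·
  covered (10 px):
    · · · · ·
    # · · · ·
    # # · · ·
    # # # · ·
    # # # · ·
    # · · · ·

Answer: "outside"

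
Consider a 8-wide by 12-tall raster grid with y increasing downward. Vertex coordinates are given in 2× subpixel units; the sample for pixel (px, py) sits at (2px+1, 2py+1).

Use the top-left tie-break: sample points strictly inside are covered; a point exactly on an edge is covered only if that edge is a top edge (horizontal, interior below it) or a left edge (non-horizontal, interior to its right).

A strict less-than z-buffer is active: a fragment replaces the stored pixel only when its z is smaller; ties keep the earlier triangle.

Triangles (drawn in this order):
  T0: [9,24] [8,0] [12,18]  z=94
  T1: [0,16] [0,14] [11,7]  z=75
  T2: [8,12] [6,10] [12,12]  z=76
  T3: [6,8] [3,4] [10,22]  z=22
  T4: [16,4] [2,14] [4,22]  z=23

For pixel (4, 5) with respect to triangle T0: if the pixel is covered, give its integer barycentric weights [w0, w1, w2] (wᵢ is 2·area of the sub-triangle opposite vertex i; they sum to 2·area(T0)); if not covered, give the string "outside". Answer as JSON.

T0:
  2·area = 78
  edge (9, 24)→(8, 0): d=(-1,-24) top-left  bias=+0
  edge (8, 0)→(12, 18): d=(4,18) right/bottom  bias=-1
  edge (12, 18)→(9, 24): d=(-3,6) right/bottom  bias=-1
    (4,2)@(9, 5): e=[19,2,57] → █
    (5,2)@(11, 5): e=[67,-34,45] → ·
    (4,3)@(9, 7): e=[17,10,51] → █
    (5,3)@(11, 7): e=[65,-26,39] → ·
    (4,4)@(9, 9): e=[15,18,45] → █
    (5,4)@(11, 9): e=[63,-18,33] → ·
    (4,5)@(9, 11): e=[13,26,39] → █
    (5,5)@(11, 11): e=[61,-10,27] → ·
    (4,6)@(9, 13): e=[11,34,33] → █
    (5,6)@(11, 13): e=[59,-2,21] → ·
    (4,7)@(9, 15): e=[9,42,27] → █
    (5,7)@(11, 15): e=[57,6,15] → █
  covered (13 px):
    · · · · · · · ·
    · · · · · · · ·
    · · · · █ · · ·
    · · · · █ · · ·
    · · · · █ · · ·
    · · · · █ · · ·
    · · · · █ · · ·
    · · · · █ █ · ·
    · · · · █ █ · ·
    · · · · █ █ · ·
    · · · · █ · · ·
    · · · · █ · · ·
T1:
  2·area = 22
  edge (0, 16)→(0, 14): d=(0,-2) top-left  bias=+0
  edge (0, 14)→(11, 7): d=(11,-7) top-left  bias=+0
  edge (11, 7)→(0, 16): d=(-11,9) right/bottom  bias=-1
    (5,3)@(11, 7): e=[22,0,0] → ·  [on edge]
    (2,5)@(5, 11): e=[10,2,10] → █
    (3,5)@(7, 11): e=[14,16,-8] → ·
    (1,6)@(3, 13): e=[6,10,6] → █
    (2,6)@(5, 13): e=[10,24,-12] → ·
    (0,7)@(1, 15): e=[2,18,2] → █
    (1,7)@(3, 15): e=[6,32,-16] → ·
    (0,8)@(1, 17): e=[2,40,-20] → ·
  covered (3 px):
    · · · · · · · ·
    · · · · · · · ·
    · · · · · · · ·
    · · · · · · · ·
    · · · · · · · ·
    · · █ · · · · ·
    · █ · · · · · ·
    █ · · · · · · ·
    · · · · · · · ·
    · · · · · · · ·
    · · · · · · · ·
    · · · · · · · ·
T2:
  2·area = 8
  edge (8, 12)→(6, 10): d=(-2,-2) top-left  bias=+0
  edge (6, 10)→(12, 12): d=(6,2) right/bottom  bias=-1
  edge (12, 12)→(8, 12): d=(-4,0) right/bottom  bias=-1
    (0,2)@(1, 5): e=[0,-20,28] → ·  [on edge]
    (1,3)@(3, 7): e=[0,-12,20] → ·  [on edge]
    (1,4)@(3, 9): e=[-4,0,12] → ·  [on edge]
    (2,4)@(5, 9): e=[0,-4,12] → ·  [on edge]
    (3,5)@(7, 11): e=[0,4,4] → █  [on edge]
    (4,5)@(9, 11): e=[4,0,4] → ·  [on edge]
    (3,6)@(7, 13): e=[-4,16,-4] → ·
    (4,6)@(9, 13): e=[0,12,-4] → ·  [on edge]
    (7,6)@(15, 13): e=[12,0,-4] → ·  [on edge]
    (5,7)@(11, 15): e=[0,20,-12] → ·  [on edge]
    (6,8)@(13, 17): e=[0,28,-20] → ·  [on edge]
    (7,9)@(15, 19): e=[0,36,-28] → ·  [on edge]
  covered (1 px):
    · · · · · · · ·
    · · · · · · · ·
    · · · · · · · ·
    · · · · · · · ·
    · · · · · · · ·
    · · · █ · · · ·
    · · · · · · · ·
    · · · · · · · ·
    · · · · · · · ·
    · · · · · · · ·
    · · · · · · · ·
    · · · · · · · ·
T3:
  2·area = 26  (B↔C swapped to make it positive)
  edge (6, 8)→(10, 22): d=(4,14) right/bottom  bias=-1
  edge (10, 22)→(3, 4): d=(-7,-18) top-left  bias=+0
  edge (3, 4)→(6, 8): d=(3,4) right/bottom  bias=-1
    (2,3)@(5, 7): e=[10,15,1] → █
    (3,3)@(7, 7): e=[-18,51,-7] → ·
    (2,4)@(5, 9): e=[18,1,7] → █
    (3,4)@(7, 9): e=[-10,37,-1] → ·
    (2,5)@(5, 11): e=[26,-13,13] → ·
    (3,6)@(7, 13): e=[6,9,11] → █
    (4,6)@(9, 13): e=[-22,45,3] → ·
    (3,7)@(7, 15): e=[14,-5,17] → ·
    (4,9)@(9, 19): e=[2,3,21] → █
    (5,9)@(11, 19): e=[-26,39,13] → ·
    (4,10)@(9, 21): e=[10,-11,27] → ·
  covered (4 px):
    · · · · · · · ·
    · · · · · · · ·
    · · · · · · · ·
    · · █ · · · · ·
    · · █ · · · · ·
    · · · · · · · ·
    · · · █ · · · ·
    · · · · · · · ·
    · · · · · · · ·
    · · · · █ · · ·
    · · · · · · · ·
    · · · · · · · ·
T4:
  2·area = 132  (B↔C swapped to make it positive)
  edge (16, 4)→(4, 22): d=(-12,18) right/bottom  bias=-1
  edge (4, 22)→(2, 14): d=(-2,-8) top-left  bias=+0
  edge (2, 14)→(16, 4): d=(14,-10) top-left  bias=+0
    (7,2)@(15, 5): e=[6,122,4] → █
    (6,3)@(13, 7): e=[18,102,12] → █
    (7,3)@(15, 7): e=[-18,118,32] → ·
    (4,4)@(9, 9): e=[66,66,0] → █  [on edge]
    (5,4)@(11, 9): e=[30,82,20] → █
    (6,4)@(13, 9): e=[-6,98,40] → ·
    (3,5)@(7, 11): e=[78,46,8] → █
    (6,5)@(13, 11): e=[-30,94,68] → ·
    (2,6)@(5, 13): e=[90,26,16] → █
    (5,6)@(11, 13): e=[-18,74,76] → ·
    (1,7)@(3, 15): e=[102,6,24] → █
    (4,7)@(9, 15): e=[-6,54,84] → ·
  covered (17 px):
    · · · · · · · ·
    · · · · · · · ·
    · · · · · · · █
    · · · · · · █ ·
    · · · · █ █ · ·
    · · · █ █ █ · ·
    · · █ █ █ · · ·
    · █ █ █ · · · ·
    · █ █ █ · · · ·
    · · █ · · · · ·
    · · · · · · · ·
    · · · · · · · ·

Result: [26,39,13]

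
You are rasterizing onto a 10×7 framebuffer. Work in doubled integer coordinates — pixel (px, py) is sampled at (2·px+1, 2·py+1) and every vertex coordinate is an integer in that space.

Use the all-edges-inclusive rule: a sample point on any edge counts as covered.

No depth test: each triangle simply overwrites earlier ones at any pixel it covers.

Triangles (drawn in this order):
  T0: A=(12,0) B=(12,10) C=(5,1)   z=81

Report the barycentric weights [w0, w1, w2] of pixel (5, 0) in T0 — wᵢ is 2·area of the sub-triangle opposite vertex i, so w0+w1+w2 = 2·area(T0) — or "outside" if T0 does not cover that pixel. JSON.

T0:
  2·area = 70
  edge (12, 0)→(12, 10): d=(0,10) inclusive
  edge (12, 10)→(5, 1): d=(-7,-9) inclusive
  edge (5, 1)→(12, 0): d=(7,-1) inclusive
    (2,0)@(5, 1): e=[70,0,0] → #  [on edge]
    (3,0)@(7, 1): e=[50,18,2] → #
    (4,0)@(9, 1): e=[30,36,4] → #
    (5,0)@(11, 1): e=[10,54,6] → #
    (6,0)@(13, 1): e=[-10,72,8] → ·
    (2,1)@(5, 3): e=[70,-14,14] → ·
    (3,1)@(7, 3): e=[50,4,16] → #
    (6,1)@(13, 3): e=[-10,58,22] → ·
    (3,2)@(7, 5): e=[50,-10,30] → ·
    (4,2)@(9, 5): e=[30,8,32] → #
    (6,2)@(13, 5): e=[-10,44,36] → ·
    (4,3)@(9, 7): e=[30,-6,46] → ·
  covered (10 px):
    · · # # # # · · · ·
    · · · # # # · · · ·
    · · · · # # · · · ·
    · · · · · # · · · ·
    · · · · · · · · · ·
    · · · · · · · · · ·
    · · · · · · · · · ·

Result: [54,6,10]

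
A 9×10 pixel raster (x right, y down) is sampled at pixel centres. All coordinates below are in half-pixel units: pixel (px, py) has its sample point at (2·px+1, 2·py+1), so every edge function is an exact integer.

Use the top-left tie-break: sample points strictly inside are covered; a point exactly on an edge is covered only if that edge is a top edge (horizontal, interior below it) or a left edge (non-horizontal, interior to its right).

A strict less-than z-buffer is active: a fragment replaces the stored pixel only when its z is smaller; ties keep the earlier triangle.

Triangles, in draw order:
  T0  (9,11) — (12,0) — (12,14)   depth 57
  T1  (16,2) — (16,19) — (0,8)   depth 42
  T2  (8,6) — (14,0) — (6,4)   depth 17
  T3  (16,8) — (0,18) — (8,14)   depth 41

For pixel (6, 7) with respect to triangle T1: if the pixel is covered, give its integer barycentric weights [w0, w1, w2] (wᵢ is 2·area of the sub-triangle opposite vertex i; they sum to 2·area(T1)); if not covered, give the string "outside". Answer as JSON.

T0:
  2·area = 42
  edge (9, 11)→(12, 0): d=(3,-11) top-left  bias=+0
  edge (12, 0)→(12, 14): d=(0,14) right/bottom  bias=-1
  edge (12, 14)→(9, 11): d=(-3,-3) top-left  bias=+0
    (0,1)@(1, 3): e=[-112,154,0] → ·  [on edge]
    (1,2)@(3, 5): e=[-84,126,0] → ·  [on edge]
    (5,2)@(11, 5): e=[4,14,24] → █
    (6,2)@(13, 5): e=[26,-14,30] → ·
    (2,3)@(5, 7): e=[-56,98,0] → ·  [on edge]
    (5,3)@(11, 7): e=[10,14,18] → █
    (6,3)@(13, 7): e=[32,-14,24] → ·
    (3,4)@(7, 9): e=[-28,70,0] → ·  [on edge]
    (5,4)@(11, 9): e=[16,14,12] → █
    (6,4)@(13, 9): e=[38,-14,18] → ·
    (4,5)@(9, 11): e=[0,42,0] → █  [on edge]
    (6,5)@(13, 11): e=[44,-14,12] → ·
    (5,6)@(11, 13): e=[28,14,0] → █  [on edge]
    (6,7)@(13, 15): e=[56,-14,0] → ·  [on edge]
    (7,8)@(15, 17): e=[84,-42,0] → ·  [on edge]
    (8,9)@(17, 19): e=[112,-70,0] → ·  [on edge]
  covered (6 px):
    · · · · · · · · ·
    · · · · · · · · ·
    · · · · · █ · · ·
    · · · · · █ · · ·
    · · · · · █ · · ·
    · · · · █ █ · · ·
    · · · · · █ · · ·
    · · · · · · · · ·
    · · · · · · · · ·
    · · · · · · · · ·
T1:
  2·area = 272
  edge (16, 2)→(16, 19): d=(0,17) right/bottom  bias=-1
  edge (16, 19)→(0, 8): d=(-16,-11) top-left  bias=+0
  edge (0, 8)→(16, 2): d=(16,-6) top-left  bias=+0
    (7,1)@(15, 3): e=[17,245,10] → █
    (8,1)@(17, 3): e=[-17,267,22] → ·
    (4,2)@(9, 5): e=[119,147,6] → █
    (5,2)@(11, 5): e=[85,169,18] → █
    (6,2)@(13, 5): e=[51,191,30] → █
    (8,2)@(17, 5): e=[-17,235,54] → ·
    (1,3)@(3, 7): e=[221,49,2] → █
    (2,3)@(5, 7): e=[187,71,14] → █
    (3,3)@(7, 7): e=[153,93,26] → █
    (8,3)@(17, 7): e=[-17,203,86] → ·
    (1,4)@(3, 9): e=[221,17,34] → █
    (8,4)@(17, 9): e=[-17,171,118] → ·
  covered (33 px):
    · · · · · · · · ·
    · · · · · · · █ ·
    · · · · █ █ █ █ ·
    · █ █ █ █ █ █ █ ·
    · █ █ █ █ █ █ █ ·
    · · █ █ █ █ █ █ ·
    · · · · █ █ █ █ ·
    · · · · · █ █ █ ·
    · · · · · · · █ ·
    · · · · · · · · ·
T2:
  2·area = 24  (B↔C swapped to make it positive)
  edge (8, 6)→(6, 4): d=(-2,-2) top-left  bias=+0
  edge (6, 4)→(14, 0): d=(8,-4) top-left  bias=+0
  edge (14, 0)→(8, 6): d=(-6,6) right/bottom  bias=-1
    (1,0)@(3, 1): e=[0,-36,60] → ·  [on edge]
    (6,0)@(13, 1): e=[20,4,0] → ·  [on edge]
    (2,1)@(5, 3): e=[0,-12,36] → ·  [on edge]
    (4,1)@(9, 3): e=[8,4,12] → █
    (5,1)@(11, 3): e=[12,12,0] → ·  [on edge]
    (3,2)@(7, 5): e=[0,12,12] → █  [on edge]
    (4,2)@(9, 5): e=[4,20,0] → ·  [on edge]
    (3,3)@(7, 7): e=[-4,28,0] → ·  [on edge]
    (4,3)@(9, 7): e=[0,36,-12] → ·  [on edge]
    (2,4)@(5, 9): e=[-12,36,0] → ·  [on edge]
    (5,4)@(11, 9): e=[0,60,-36] → ·  [on edge]
    (1,5)@(3, 11): e=[-20,44,0] → ·  [on edge]
    (6,5)@(13, 11): e=[0,84,-60] → ·  [on edge]
    (0,6)@(1, 13): e=[-28,52,0] → ·  [on edge]
    (7,6)@(15, 13): e=[0,108,-84] → ·  [on edge]
    (8,7)@(17, 15): e=[0,132,-108] → ·  [on edge]
  covered (2 px):
    · · · · · · · · ·
    · · · · █ · · · ·
    · · · █ · · · · ·
    · · · · · · · · ·
    · · · · · · · · ·
    · · · · · · · · ·
    · · · · · · · · ·
    · · · · · · · · ·
    · · · · · · · · ·
    · · · · · · · · ·
T3:
  2·area = 16  (B↔C swapped to make it positive)
  edge (16, 8)→(8, 14): d=(-8,6) right/bottom  bias=-1
  edge (8, 14)→(0, 18): d=(-8,4) right/bottom  bias=-1
  edge (0, 18)→(16, 8): d=(16,-10) top-left  bias=+0
    (4,6)@(9, 13): e=[2,4,10] → █
    (5,6)@(11, 13): e=[-10,-4,30] → ·
    (2,7)@(5, 15): e=[10,4,2] → █
    (3,7)@(7, 15): e=[-2,-4,22] → ·
    (4,7)@(9, 15): e=[-14,-12,42] → ·
    (2,8)@(5, 17): e=[-6,-12,34] → ·
  covered (2 px):
    · · · · · · · · ·
    · · · · · · · · ·
    · · · · · · · · ·
    · · · · · · · · ·
    · · · · · · · · ·
    · · · · · · · · ·
    · · · · █ · · · ·
    · · █ · · · · · ·
    · · · · · · · · ·
    · · · · · · · · ·

Final: [31,190,51]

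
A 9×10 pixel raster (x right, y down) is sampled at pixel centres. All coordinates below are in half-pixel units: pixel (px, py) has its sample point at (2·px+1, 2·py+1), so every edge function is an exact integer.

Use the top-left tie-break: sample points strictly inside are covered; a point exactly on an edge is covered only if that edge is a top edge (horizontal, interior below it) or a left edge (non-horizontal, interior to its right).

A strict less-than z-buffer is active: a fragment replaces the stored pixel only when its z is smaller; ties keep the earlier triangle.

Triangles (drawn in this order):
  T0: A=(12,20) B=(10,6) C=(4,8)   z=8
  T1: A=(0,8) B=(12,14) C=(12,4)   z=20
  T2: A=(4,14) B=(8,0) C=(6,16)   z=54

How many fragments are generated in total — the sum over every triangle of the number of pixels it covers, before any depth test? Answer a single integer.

T0:
  2·area = 88  (B↔C swapped to make it positive)
  edge (12, 20)→(4, 8): d=(-8,-12) top-left  bias=+0
  edge (4, 8)→(10, 6): d=(6,-2) top-left  bias=+0
  edge (10, 6)→(12, 20): d=(2,14) right/bottom  bias=-1
    (6,2)@(13, 5): e=[132,0,-44] → ·  [on edge]
    (3,3)@(7, 7): e=[44,0,44] → █  [on edge]
    (4,3)@(9, 7): e=[68,4,16] → █
    (5,3)@(11, 7): e=[92,8,-12] → ·
    (0,4)@(1, 9): e=[-44,0,132] → ·  [on edge]
    (2,4)@(5, 9): e=[4,8,76] → █
    (5,4)@(11, 9): e=[76,20,-8] → ·
    (2,5)@(5, 11): e=[-12,20,80] → ·
    (3,5)@(7, 11): e=[12,24,52] → █
    (5,5)@(11, 11): e=[60,32,-4] → ·
    (3,6)@(7, 13): e=[-4,36,56] → ·
    (4,6)@(9, 13): e=[20,40,28] → █
    (5,6)@(11, 13): e=[44,44,0] → ·  [on edge]
  covered (11 px):
    · · · · · · · · ·
    · · · · · · · · ·
    · · · · · · · · ·
    · · · █ █ · · · ·
    · · █ █ █ · · · ·
    · · · █ █ · · · ·
    · · · · █ · · · ·
    · · · · █ █ · · ·
    · · · · · █ · · ·
    · · · · · · · · ·
T1:
  2·area = 120  (B↔C swapped to make it positive)
  edge (0, 8)→(12, 4): d=(12,-4) top-left  bias=+0
  edge (12, 4)→(12, 14): d=(0,10) right/bottom  bias=-1
  edge (12, 14)→(0, 8): d=(-12,-6) top-left  bias=+0
    (7,1)@(15, 3): e=[0,-30,150] → ·  [on edge]
    (4,2)@(9, 5): e=[0,30,90] → █  [on edge]
    (5,2)@(11, 5): e=[8,10,102] → █
    (6,2)@(13, 5): e=[16,-10,114] → ·
    (1,3)@(3, 7): e=[0,90,30] → █  [on edge]
    (2,3)@(5, 7): e=[8,70,42] → █
    (3,3)@(7, 7): e=[16,50,54] → █
    (6,3)@(13, 7): e=[40,-10,90] → ·
    (1,4)@(3, 9): e=[24,90,6] → █
    (6,4)@(13, 9): e=[64,-10,66] → ·
    (1,5)@(3, 11): e=[48,90,-18] → ·
    (2,5)@(5, 11): e=[56,70,-6] → ·
  covered (16 px):
    · · · · · · · · ·
    · · · · · · · · ·
    · · · · █ █ · · ·
    · █ █ █ █ █ · · ·
    · █ █ █ █ █ · · ·
    · · · █ █ █ · · ·
    · · · · · █ · · ·
    · · · · · · · · ·
    · · · · · · · · ·
    · · · · · · · · ·
T2:
  2·area = 36
  edge (4, 14)→(8, 0): d=(4,-14) top-left  bias=+0
  edge (8, 0)→(6, 16): d=(-2,16) right/bottom  bias=-1
  edge (6, 16)→(4, 14): d=(-2,-2) top-left  bias=+0
    (3,2)@(7, 5): e=[6,6,24] → █
    (4,2)@(9, 5): e=[34,-26,28] → ·
    (3,3)@(7, 7): e=[14,2,20] → █
    (4,3)@(9, 7): e=[42,-30,24] → ·
    (3,4)@(7, 9): e=[22,-2,16] → ·
    (0,5)@(1, 11): e=[-54,90,0] → ·  [on edge]
    (2,5)@(5, 11): e=[2,26,8] → █
    (3,5)@(7, 11): e=[30,-6,12] → ·
    (1,6)@(3, 13): e=[-18,54,0] → ·  [on edge]
    (2,6)@(5, 13): e=[10,22,4] → █
    (3,6)@(7, 13): e=[38,-10,8] → ·
    (2,7)@(5, 15): e=[18,18,0] → █  [on edge]
    (3,8)@(7, 17): e=[54,-18,0] → ·  [on edge]
    (4,9)@(9, 19): e=[90,-54,0] → ·  [on edge]
  covered (5 px):
    · · · · · · · · ·
    · · · · · · · · ·
    · · · █ · · · · ·
    · · · █ · · · · ·
    · · · · · · · · ·
    · · █ · · · · · ·
    · · █ · · · · · ·
    · · █ · · · · · ·
    · · · · · · · · ·
    · · · · · · · · ·

Result: 32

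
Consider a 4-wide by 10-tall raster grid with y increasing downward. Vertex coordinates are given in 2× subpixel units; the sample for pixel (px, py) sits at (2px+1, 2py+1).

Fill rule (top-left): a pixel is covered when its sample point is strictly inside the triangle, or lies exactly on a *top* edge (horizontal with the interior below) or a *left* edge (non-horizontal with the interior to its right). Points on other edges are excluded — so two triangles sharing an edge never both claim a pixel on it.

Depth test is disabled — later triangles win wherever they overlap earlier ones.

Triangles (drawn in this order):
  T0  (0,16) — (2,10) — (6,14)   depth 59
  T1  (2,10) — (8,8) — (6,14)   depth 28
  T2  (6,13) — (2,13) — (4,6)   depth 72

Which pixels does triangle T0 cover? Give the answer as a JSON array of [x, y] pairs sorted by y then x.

T0:
  2·area = 32
  edge (0, 16)→(2, 10): d=(2,-6) top-left  bias=+0
  edge (2, 10)→(6, 14): d=(4,4) right/bottom  bias=-1
  edge (6, 14)→(0, 16): d=(-6,2) right/bottom  bias=-1
    (2,0)@(5, 1): e=[0,-48,80] → ·  [on edge]
    (1,3)@(3, 7): e=[0,-16,48] → ·  [on edge]
    (0,4)@(1, 9): e=[-8,0,40] → ·  [on edge]
    (1,5)@(3, 11): e=[8,0,24] → ·  [on edge]
    (0,6)@(1, 13): e=[0,16,16] → █  [on edge]
    (1,6)@(3, 13): e=[12,8,12] → █
    (2,6)@(5, 13): e=[24,0,8] → ·  [on edge]
    (0,7)@(1, 15): e=[4,24,4] → █
    (1,7)@(3, 15): e=[16,16,0] → ·  [on edge]
    (3,7)@(7, 15): e=[40,0,-8] → ·  [on edge]
    (0,8)@(1, 17): e=[8,32,-8] → ·
  covered (3 px):
    · · · ·
    · · · ·
    · · · ·
    · · · ·
    · · · ·
    · · · ·
    █ █ · ·
    █ · · ·
    · · · ·
    · · · ·
T1:
  2·area = 32
  edge (2, 10)→(8, 8): d=(6,-2) top-left  bias=+0
  edge (8, 8)→(6, 14): d=(-2,6) right/bottom  bias=-1
  edge (6, 14)→(2, 10): d=(-4,-4) top-left  bias=+0
    (0,4)@(1, 9): e=[-8,40,0] → ·  [on edge]
    (2,4)@(5, 9): e=[0,16,16] → █  [on edge]
    (3,4)@(7, 9): e=[4,4,24] → █
    (1,5)@(3, 11): e=[8,24,0] → █  [on edge]
    (3,5)@(7, 11): e=[16,0,16] → ·  [on edge]
    (1,6)@(3, 13): e=[20,20,-8] → ·
    (2,6)@(5, 13): e=[24,8,0] → █  [on edge]
    (3,6)@(7, 13): e=[28,-4,8] → ·
    (2,7)@(5, 15): e=[36,4,-8] → ·
    (3,7)@(7, 15): e=[40,-8,0] → ·  [on edge]
    (2,8)@(5, 17): e=[48,0,-16] → ·  [on edge]
  covered (5 px):
    · · · ·
    · · · ·
    · · · ·
    · · · ·
    · · █ █
    · █ █ ·
    · · █ ·
    · · · ·
    · · · ·
    · · · ·
T2:
  2·area = 28
  edge (6, 13)→(2, 13): d=(-4,0) right/bottom  bias=-1
  edge (2, 13)→(4, 6): d=(2,-7) top-left  bias=+0
  edge (4, 6)→(6, 13): d=(2,7) right/bottom  bias=-1
    (1,5)@(3, 11): e=[8,3,17] → █
    (2,5)@(5, 11): e=[8,17,3] → █
    (3,5)@(7, 11): e=[8,31,-11] → ·
    (0,6)@(1, 13): e=[0,-7,35] → ·  [on edge]
    (1,6)@(3, 13): e=[0,7,21] → ·  [on edge]
    (2,6)@(5, 13): e=[0,21,7] → ·  [on edge]
    (3,6)@(7, 13): e=[0,35,-7] → ·  [on edge]
  covered (2 px):
    · · · ·
    · · · ·
    · · · ·
    · · · ·
    · · · ·
    · █ █ ·
    · · · ·
    · · · ·
    · · · ·
    · · · ·

Result: [[0,6],[1,6],[0,7]]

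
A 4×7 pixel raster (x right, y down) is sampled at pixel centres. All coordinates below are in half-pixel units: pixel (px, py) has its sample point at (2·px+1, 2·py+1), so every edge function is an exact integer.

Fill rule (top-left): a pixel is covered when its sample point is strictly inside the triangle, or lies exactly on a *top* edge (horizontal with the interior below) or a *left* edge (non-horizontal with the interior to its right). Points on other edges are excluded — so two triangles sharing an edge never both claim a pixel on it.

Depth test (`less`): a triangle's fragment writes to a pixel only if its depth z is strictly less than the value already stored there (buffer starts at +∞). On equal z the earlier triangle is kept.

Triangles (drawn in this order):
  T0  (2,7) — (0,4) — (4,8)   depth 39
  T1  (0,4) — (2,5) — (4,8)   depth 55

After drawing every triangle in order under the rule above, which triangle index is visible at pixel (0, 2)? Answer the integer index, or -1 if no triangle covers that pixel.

T0:
  2·area = 4
  edge (2, 7)→(0, 4): d=(-2,-3) top-left  bias=+0
  edge (0, 4)→(4, 8): d=(4,4) right/bottom  bias=-1
  edge (4, 8)→(2, 7): d=(-2,-1) top-left  bias=+0
    (0,2)@(1, 5): e=[1,0,3] → ·  [on edge]
    (1,3)@(3, 7): e=[3,0,1] → ·  [on edge]
    (2,4)@(5, 9): e=[5,0,-1] → ·  [on edge]
    (3,5)@(7, 11): e=[7,0,-3] → ·  [on edge]
  covered (0 px):
    · · · ·
    · · · ·
    · · · ·
    · · · ·
    · · · ·
    · · · ·
    · · · ·
T1:
  2·area = 4
  edge (0, 4)→(2, 5): d=(2,1) right/bottom  bias=-1
  edge (2, 5)→(4, 8): d=(2,3) right/bottom  bias=-1
  edge (4, 8)→(0, 4): d=(-4,-4) top-left  bias=+0
    (0,2)@(1, 5): e=[1,3,0] → █  [on edge]
    (1,2)@(3, 5): e=[-1,-3,8] → ·
    (0,3)@(1, 7): e=[5,7,-8] → ·
    (1,3)@(3, 7): e=[3,1,0] → █  [on edge]
    (2,3)@(5, 7): e=[1,-5,8] → ·
    (1,4)@(3, 9): e=[7,5,-8] → ·
    (2,4)@(5, 9): e=[5,-1,0] → ·  [on edge]
    (3,5)@(7, 11): e=[7,-3,0] → ·  [on edge]
  covered (2 px):
    · · · ·
    · · · ·
    █ · · ·
    · █ · ·
    · · · ·
    · · · ·
    · · · ·

Z-buffer (winner per pixel, '.' = empty):
  . . . .
  . . . .
  1 . . .
  . 1 . .
  . . . .
  . . . .
  . . . .

Answer: 1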